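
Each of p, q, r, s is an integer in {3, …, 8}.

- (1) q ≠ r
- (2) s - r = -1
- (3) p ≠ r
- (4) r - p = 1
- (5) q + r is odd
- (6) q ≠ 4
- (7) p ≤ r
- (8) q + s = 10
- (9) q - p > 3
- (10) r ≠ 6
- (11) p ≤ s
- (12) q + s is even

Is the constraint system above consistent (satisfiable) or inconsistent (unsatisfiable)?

Satisfiable

Try p = 3, q = 7, r = 4, s = 3.
Check constraint 2: s - r = -1; constraint 4: r - p = 1. The remaining constraints are straightforward to verify.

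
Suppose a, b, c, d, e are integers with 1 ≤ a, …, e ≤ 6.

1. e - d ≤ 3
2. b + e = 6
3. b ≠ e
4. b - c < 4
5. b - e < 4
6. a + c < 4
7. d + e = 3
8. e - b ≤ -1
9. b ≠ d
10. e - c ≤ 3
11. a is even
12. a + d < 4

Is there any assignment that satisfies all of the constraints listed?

The assignment a = 2, b = 4, c = 1, d = 1, e = 2 works:
  constraint 1 holds since e - d = 1.
  constraint 2 holds since b + e = 6.
  constraint 4 holds since b - c = 3.
The rest check out directly.

Satisfiable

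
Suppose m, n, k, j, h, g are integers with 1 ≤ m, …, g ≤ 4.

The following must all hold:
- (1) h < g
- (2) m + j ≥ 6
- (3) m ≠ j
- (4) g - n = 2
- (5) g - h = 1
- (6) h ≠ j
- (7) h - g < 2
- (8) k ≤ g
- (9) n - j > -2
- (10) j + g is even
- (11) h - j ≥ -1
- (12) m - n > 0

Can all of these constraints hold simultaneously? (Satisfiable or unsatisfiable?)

Take m = 4, n = 2, k = 2, j = 2, h = 3, g = 4. Then constraint 2: m + j = 6; constraint 4: g - n = 2, and every other listed constraint is also met.

Satisfiable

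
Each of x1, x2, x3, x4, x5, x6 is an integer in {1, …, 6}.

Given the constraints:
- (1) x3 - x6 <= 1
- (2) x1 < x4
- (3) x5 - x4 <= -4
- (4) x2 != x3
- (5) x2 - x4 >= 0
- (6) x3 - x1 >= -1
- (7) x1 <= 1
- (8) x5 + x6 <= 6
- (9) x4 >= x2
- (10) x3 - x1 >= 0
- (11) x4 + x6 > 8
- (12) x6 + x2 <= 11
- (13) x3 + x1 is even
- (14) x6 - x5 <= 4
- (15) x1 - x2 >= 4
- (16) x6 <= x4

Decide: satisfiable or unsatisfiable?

Unsatisfiable

Constraints 1, 3, 5, 6, 14, and 15 give x2 − x4 ≥ 0, x4 − x5 ≥ 4, x5 − x6 ≥ -4, x6 − x3 ≥ -1, x3 − x1 ≥ -1, x1 − x2 ≥ 4.
Adding all 6 inequalities: the left sides telescope to 0, and the right sides sum to 0 + 4 + (-4) + (-1) + (-1) + 4 = 2. So 0 ≥ 2, which is false.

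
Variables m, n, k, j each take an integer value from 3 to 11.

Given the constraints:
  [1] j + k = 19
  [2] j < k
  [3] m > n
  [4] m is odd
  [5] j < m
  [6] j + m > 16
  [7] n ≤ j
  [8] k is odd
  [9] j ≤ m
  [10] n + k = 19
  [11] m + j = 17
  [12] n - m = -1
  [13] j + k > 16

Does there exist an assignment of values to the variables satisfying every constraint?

Setting (m, n, k, j) = (9, 8, 11, 8) satisfies everything: constraint 1: j + k = 19; constraint 6: j + m = 17; constraint 10: n + k = 19, and the others follow.

Satisfiable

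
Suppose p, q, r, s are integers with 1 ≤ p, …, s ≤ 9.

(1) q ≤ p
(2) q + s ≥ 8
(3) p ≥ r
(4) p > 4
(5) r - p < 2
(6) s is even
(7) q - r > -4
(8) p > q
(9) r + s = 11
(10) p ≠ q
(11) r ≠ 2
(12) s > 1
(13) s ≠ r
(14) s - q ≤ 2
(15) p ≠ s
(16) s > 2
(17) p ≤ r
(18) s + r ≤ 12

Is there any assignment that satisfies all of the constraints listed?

Try p = 7, q = 5, r = 7, s = 4.
Check constraint 2: q + s = 9; constraint 5: r - p = 0. The remaining constraints are straightforward to verify.

Satisfiable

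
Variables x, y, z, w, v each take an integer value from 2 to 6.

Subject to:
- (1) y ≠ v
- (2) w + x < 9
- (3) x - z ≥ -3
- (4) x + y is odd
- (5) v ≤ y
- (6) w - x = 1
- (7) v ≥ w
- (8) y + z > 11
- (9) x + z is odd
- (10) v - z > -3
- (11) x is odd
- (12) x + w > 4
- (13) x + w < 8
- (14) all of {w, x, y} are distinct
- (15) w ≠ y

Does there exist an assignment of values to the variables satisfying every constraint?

Satisfiable

One satisfying assignment is x = 3, y = 6, z = 6, w = 4, v = 4.
For the less obvious constraints — constraint 2: w + x = 7; constraint 3: x - z = -3; constraint 6: w - x = 1 — and the others hold by inspection.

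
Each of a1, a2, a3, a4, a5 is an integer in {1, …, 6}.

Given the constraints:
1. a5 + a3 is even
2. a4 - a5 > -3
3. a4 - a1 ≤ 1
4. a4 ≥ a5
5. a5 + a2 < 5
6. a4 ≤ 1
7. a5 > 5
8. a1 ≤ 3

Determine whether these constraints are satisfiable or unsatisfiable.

From constraint 7: a5 ≥ 6. From constraints 4 and 6: a5 ≤ a4 and a4 ≤ 1, so a5 ≤ 1. But 1 < 6, so no value of a5 works.

Unsatisfiable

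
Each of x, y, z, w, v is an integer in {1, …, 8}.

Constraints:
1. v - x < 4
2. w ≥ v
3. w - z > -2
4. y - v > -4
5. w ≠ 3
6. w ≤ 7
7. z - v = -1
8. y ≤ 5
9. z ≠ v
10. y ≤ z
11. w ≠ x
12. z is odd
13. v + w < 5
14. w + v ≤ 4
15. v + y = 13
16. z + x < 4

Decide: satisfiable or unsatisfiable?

From constraints 2 and 6: v ≤ w ≤ 7. From constraint 8: y ≤ 5. Hence v + y ≤ 12. But constraint 15 requires v + y = 13, and 13 > 12. Contradiction.

Unsatisfiable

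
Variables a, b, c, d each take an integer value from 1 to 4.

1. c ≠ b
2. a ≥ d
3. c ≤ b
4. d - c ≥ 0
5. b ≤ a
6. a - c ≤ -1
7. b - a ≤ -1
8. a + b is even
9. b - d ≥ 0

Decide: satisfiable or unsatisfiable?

Constraints 4, 6, 7, and 9 give c − a ≥ 1, a − b ≥ 1, b − d ≥ 0, d − c ≥ 0.
Adding all 4 inequalities: the left sides telescope to 0, and the right sides sum to 1 + 1 + 0 + 0 = 2. So 0 ≥ 2, which is false.

Unsatisfiable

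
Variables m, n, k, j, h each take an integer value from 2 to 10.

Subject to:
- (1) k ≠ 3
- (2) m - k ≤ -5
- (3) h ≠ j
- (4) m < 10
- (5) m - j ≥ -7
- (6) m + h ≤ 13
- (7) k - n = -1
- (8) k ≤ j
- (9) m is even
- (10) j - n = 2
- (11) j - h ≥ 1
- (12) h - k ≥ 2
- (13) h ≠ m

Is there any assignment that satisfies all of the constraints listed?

Unsatisfiable

Constraints 2, 5, 11, and 12 give h − k ≥ 2, k − m ≥ 5, m − j ≥ -7, j − h ≥ 1.
Adding all 4 inequalities: the left sides telescope to 0, and the right sides sum to 2 + 5 + (-7) + 1 = 1. So 0 ≥ 1, which is false.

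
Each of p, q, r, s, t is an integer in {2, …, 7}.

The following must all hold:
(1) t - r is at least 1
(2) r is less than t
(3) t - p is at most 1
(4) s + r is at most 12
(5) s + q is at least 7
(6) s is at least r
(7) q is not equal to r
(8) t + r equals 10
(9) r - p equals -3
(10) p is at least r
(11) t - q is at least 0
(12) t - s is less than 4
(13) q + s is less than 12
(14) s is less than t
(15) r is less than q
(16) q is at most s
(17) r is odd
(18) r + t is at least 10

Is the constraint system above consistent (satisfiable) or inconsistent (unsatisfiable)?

Satisfiable

The assignment p = 6, q = 4, r = 3, s = 6, t = 7 works:
  constraint 1 holds since t - r = 4.
  constraint 3 holds since t - p = 1.
The rest check out directly.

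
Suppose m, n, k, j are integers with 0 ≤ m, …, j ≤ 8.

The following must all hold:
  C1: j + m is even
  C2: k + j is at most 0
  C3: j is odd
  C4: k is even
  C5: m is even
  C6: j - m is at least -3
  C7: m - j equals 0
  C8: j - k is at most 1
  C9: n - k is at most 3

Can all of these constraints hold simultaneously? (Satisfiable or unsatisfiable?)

Unsatisfiable

Constraint 3 makes j odd and constraint 5 makes m even, so j + m must be odd. Constraint 1 says j + m is even — contradiction.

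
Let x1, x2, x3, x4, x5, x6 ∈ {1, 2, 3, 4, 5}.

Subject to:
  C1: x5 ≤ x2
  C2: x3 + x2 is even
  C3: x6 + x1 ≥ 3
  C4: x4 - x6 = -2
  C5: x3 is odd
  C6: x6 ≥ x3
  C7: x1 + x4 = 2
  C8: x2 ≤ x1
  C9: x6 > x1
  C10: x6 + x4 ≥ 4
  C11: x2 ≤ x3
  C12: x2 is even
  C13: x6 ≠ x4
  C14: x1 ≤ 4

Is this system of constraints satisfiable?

Constraint 5 makes x3 odd and constraint 12 makes x2 even, so x3 + x2 must be odd. Constraint 2 says x3 + x2 is even — contradiction.

Unsatisfiable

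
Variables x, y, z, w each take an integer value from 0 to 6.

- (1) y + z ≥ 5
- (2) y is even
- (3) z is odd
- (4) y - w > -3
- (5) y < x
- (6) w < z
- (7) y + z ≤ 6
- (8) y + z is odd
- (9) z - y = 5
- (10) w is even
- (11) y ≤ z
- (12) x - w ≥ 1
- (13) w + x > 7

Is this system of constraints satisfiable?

Try x = 6, y = 0, z = 5, w = 2.
Check constraint 1: y + z = 5; constraint 4: y - w = -2; constraint 7: y + z = 5. The remaining constraints are straightforward to verify.

Satisfiable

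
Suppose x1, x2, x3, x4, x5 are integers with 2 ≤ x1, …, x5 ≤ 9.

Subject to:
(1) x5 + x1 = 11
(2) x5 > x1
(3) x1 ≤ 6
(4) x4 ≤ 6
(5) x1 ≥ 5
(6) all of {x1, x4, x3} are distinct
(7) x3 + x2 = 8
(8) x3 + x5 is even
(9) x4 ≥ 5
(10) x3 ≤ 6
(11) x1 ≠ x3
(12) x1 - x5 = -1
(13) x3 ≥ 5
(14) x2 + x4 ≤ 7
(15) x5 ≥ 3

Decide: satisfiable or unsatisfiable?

Unsatisfiable

Constraints 3, 4, 5, 9, 10, and 13 confine each of x1, x4, x3 to the 2 values {5, 6}.
Constraint 6 requires all 3 of them to be distinct, but only 2 values are available — impossible by the pigeonhole principle.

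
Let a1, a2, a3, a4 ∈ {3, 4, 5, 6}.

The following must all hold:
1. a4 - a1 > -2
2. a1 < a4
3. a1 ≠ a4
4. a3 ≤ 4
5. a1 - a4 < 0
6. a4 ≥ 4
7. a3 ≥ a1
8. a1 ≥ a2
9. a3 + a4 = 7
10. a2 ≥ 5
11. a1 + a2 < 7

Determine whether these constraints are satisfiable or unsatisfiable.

Unsatisfiable

From constraints 8 and 10: a1 ≥ a2 and a2 ≥ 5, so a1 ≥ 5. From constraints 4 and 7: a1 ≤ a3 and a3 ≤ 4, so a1 ≤ 4. But 4 < 5, so no value of a1 works.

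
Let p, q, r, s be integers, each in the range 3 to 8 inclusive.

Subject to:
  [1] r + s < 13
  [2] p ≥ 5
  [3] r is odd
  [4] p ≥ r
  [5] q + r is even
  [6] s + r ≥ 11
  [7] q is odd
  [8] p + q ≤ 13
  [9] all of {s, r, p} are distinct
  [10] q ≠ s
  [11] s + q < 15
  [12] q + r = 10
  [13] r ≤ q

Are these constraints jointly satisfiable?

Satisfiable

The assignment p = 8, q = 5, r = 5, s = 7 works:
  constraint 1 holds since r + s = 12.
  constraint 6 holds since s + r = 12.
  constraint 8 holds since p + q = 13.
The rest check out directly.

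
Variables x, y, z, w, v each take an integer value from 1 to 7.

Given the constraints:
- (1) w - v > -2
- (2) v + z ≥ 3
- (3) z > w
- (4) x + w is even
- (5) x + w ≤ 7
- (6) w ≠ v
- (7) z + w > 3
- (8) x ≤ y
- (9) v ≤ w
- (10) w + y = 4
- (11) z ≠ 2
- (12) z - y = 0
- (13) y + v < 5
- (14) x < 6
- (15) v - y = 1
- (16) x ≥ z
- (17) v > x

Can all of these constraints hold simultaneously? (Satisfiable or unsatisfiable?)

Constraints 3, 9, 16, and 17 give v ≤ w, w < z, z ≤ x, x < v. Chaining: v ≤ w < z ≤ x < v, which forces v < v — impossible.

Unsatisfiable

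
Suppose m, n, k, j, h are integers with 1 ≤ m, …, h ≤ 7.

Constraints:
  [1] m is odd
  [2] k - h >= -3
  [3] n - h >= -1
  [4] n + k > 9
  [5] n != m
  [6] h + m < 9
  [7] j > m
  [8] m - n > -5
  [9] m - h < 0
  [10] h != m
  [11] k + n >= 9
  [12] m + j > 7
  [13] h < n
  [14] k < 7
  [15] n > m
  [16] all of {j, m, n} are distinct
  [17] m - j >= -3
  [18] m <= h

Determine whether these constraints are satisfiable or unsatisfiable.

Satisfiable

Setting (m, n, k, j, h) = (3, 7, 5, 6, 5) satisfies everything: constraint 2: k - h = 0; constraint 3: n - h = 2; constraint 4: n + k = 12, and the others follow.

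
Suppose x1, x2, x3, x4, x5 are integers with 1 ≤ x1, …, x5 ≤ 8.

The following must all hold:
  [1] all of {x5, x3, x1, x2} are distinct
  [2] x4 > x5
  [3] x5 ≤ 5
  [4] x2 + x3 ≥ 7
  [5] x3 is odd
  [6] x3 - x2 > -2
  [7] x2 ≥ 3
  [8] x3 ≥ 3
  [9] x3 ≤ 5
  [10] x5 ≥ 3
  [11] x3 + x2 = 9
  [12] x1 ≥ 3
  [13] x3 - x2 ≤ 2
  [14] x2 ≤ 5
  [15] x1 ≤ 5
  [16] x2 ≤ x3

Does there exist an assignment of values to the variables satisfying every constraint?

Unsatisfiable

Constraints 3, 7, 8, 9, 10, 12, 14, and 15 confine each of x5, x3, x1, x2 to the 3 values {3, …, 5}.
Constraint 1 requires all 4 of them to be distinct, but only 3 values are available — impossible by the pigeonhole principle.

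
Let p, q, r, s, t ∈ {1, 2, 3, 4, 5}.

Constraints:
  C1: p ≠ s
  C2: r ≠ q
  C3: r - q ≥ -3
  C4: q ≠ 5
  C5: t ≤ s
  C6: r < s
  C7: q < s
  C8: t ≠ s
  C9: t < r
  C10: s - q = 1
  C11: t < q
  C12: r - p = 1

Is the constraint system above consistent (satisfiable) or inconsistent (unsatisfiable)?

Try p = 2, q = 4, r = 3, s = 5, t = 2.
Check constraint 3: r - q = -1; constraint 10: s - q = 1. The remaining constraints are straightforward to verify.

Satisfiable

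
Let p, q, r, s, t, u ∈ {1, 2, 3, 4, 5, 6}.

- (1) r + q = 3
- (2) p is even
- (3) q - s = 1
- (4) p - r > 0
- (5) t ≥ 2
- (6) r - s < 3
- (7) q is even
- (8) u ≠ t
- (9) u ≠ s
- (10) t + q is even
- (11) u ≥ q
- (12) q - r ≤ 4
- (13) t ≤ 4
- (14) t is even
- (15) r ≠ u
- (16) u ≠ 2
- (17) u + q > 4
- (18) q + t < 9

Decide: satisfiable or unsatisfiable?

Take p = 2, q = 2, r = 1, s = 1, t = 4, u = 3. Then constraint 1: r + q = 3; constraint 3: q - s = 1; constraint 4: p - r = 1, and every other listed constraint is also met.

Satisfiable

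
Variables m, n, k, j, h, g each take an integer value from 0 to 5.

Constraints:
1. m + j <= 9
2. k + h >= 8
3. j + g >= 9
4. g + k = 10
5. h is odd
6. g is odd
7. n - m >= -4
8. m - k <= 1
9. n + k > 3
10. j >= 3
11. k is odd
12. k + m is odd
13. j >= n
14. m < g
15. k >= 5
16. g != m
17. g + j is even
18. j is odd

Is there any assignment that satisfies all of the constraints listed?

Satisfiable

Take m = 4, n = 1, k = 5, j = 5, h = 5, g = 5. Then constraint 1: m + j = 9; constraint 2: k + h = 10, and every other listed constraint is also met.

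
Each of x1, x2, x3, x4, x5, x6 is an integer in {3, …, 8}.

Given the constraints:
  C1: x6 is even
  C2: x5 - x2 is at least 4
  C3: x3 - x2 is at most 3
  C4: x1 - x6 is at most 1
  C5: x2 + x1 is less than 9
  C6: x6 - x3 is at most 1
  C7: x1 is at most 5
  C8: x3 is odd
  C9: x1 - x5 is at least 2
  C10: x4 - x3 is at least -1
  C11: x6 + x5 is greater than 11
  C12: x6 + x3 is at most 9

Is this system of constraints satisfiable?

Unsatisfiable

Constraints 2, 3, 4, 6, and 9 give x2 − x3 ≥ -3, x3 − x6 ≥ -1, x6 − x1 ≥ -1, x1 − x5 ≥ 2, x5 − x2 ≥ 4.
Adding all 5 inequalities: the left sides telescope to 0, and the right sides sum to (-3) + (-1) + (-1) + 2 + 4 = 1. So 0 ≥ 1, which is false.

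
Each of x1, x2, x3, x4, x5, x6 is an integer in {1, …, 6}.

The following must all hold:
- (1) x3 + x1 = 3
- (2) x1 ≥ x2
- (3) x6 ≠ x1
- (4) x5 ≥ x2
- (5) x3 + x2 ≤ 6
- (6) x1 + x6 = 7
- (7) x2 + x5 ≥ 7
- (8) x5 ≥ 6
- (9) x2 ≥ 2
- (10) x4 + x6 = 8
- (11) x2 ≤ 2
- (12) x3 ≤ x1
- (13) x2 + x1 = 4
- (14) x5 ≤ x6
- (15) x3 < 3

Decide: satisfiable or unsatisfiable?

From constraints 2 and 9: x1 ≥ x2 ≥ 2. From constraints 8 and 14: x6 ≥ x5 ≥ 6. Hence x1 + x6 ≥ 8. But constraint 6 requires x1 + x6 = 7, and 7 < 8. Contradiction.

Unsatisfiable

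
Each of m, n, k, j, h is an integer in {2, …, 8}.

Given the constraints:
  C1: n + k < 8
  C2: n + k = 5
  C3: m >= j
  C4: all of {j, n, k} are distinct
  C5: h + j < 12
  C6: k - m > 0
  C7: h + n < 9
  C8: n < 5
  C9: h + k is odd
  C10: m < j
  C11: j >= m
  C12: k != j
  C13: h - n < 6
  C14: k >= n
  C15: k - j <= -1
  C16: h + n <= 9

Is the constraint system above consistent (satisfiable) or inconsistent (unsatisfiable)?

Constraints 3, 6, and 15 give m < k, k < j, j ≤ m. Chaining: m < k < j ≤ m, which forces m < m — impossible.

Unsatisfiable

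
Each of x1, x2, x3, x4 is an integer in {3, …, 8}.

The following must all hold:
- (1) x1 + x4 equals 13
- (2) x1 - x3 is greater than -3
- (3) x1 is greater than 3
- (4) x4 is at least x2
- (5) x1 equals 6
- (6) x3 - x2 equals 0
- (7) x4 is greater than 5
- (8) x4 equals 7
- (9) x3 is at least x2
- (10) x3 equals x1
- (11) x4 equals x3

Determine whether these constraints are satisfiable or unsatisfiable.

Unsatisfiable

Constraint 8 fixes x4 = 7 and constraint 5 fixes x1 = 6. Constraints 10 and 11 give x4 = x3 = x1, so x4 = x1. But 7 ≠ 6 — contradiction.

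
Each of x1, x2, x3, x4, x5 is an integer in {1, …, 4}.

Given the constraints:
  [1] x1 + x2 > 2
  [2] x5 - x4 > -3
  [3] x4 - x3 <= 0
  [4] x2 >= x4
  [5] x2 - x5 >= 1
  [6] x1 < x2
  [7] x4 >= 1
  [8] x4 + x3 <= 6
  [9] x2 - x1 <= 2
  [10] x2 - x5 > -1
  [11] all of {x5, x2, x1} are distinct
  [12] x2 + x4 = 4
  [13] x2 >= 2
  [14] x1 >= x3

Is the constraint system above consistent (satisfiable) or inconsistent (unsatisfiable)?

Satisfiable

Take x1 = 2, x2 = 3, x3 = 2, x4 = 1, x5 = 1. Then constraint 1: x1 + x2 = 5; constraint 2: x5 - x4 = 0, and every other listed constraint is also met.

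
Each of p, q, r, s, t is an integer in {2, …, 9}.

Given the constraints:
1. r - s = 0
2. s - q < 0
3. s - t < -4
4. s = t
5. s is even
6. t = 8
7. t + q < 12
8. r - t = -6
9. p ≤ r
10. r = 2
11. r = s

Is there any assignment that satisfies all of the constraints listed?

Constraint 10 fixes r = 2 and constraint 6 fixes t = 8. Constraints 4 and 11 give r = s = t, so r = t. But 2 ≠ 8 — contradiction.

Unsatisfiable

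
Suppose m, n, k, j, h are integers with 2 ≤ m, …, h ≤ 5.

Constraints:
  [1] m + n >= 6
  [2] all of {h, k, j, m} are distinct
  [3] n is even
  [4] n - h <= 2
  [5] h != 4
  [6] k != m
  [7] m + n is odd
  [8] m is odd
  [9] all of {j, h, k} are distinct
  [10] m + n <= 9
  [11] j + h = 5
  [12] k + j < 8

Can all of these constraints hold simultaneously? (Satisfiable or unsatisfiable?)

Satisfiable

Try m = 5, n = 2, k = 4, j = 3, h = 2.
Check constraint 1: m + n = 7; constraint 4: n - h = 0. The remaining constraints are straightforward to verify.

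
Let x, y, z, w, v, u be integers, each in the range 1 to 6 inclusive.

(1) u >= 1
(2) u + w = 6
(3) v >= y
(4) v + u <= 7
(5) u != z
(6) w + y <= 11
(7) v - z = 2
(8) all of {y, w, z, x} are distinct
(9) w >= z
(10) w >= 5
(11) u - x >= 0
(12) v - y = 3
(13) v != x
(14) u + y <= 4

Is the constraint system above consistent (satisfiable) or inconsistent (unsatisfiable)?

Satisfiable

The assignment x = 1, y = 3, z = 4, w = 5, v = 6, u = 1 works:
  constraint 2 holds since u + w = 6.
  constraint 4 holds since v + u = 7.
  constraint 6 holds since w + y = 8.
The rest check out directly.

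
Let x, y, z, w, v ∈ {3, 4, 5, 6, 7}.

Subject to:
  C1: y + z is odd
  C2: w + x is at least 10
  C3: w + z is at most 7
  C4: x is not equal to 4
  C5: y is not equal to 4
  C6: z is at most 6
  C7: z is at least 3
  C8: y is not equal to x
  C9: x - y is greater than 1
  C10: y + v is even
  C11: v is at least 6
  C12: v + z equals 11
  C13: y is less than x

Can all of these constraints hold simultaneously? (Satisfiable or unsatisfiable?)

The assignment x = 7, y = 5, z = 4, w = 3, v = 7 works:
  constraint 2 holds since w + x = 10.
  constraint 3 holds since w + z = 7.
  constraint 9 holds since x - y = 2.
The rest check out directly.

Satisfiable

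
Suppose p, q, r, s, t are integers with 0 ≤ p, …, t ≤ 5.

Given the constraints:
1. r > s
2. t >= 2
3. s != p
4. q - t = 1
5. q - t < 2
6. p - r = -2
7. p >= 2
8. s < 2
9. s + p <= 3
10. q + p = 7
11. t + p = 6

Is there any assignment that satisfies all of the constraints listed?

Satisfiable

Try p = 3, q = 4, r = 5, s = 0, t = 3.
Check constraint 4: q - t = 1; constraint 5: q - t = 1; constraint 6: p - r = -2. The remaining constraints are straightforward to verify.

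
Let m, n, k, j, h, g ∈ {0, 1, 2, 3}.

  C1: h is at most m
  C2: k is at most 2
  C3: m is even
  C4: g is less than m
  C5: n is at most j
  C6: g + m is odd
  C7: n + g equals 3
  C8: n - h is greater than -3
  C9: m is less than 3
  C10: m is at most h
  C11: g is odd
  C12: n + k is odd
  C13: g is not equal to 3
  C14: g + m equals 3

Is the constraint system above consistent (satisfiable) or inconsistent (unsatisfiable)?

Satisfiable

One satisfying assignment is m = 2, n = 2, k = 1, j = 2, h = 2, g = 1.
For the less obvious constraints — constraint 7: n + g = 3; constraint 8: n - h = 0 — and the others hold by inspection.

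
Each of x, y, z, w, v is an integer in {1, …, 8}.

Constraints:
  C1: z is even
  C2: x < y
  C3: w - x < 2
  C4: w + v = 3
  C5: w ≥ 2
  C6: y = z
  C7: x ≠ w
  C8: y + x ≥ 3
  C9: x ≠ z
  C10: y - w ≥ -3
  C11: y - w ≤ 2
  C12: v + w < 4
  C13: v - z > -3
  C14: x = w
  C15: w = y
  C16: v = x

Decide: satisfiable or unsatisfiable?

From constraints 6, 14, and 15, x = w = y = z, so x = z. But constraint 9 says x ≠ z. Contradiction.

Unsatisfiable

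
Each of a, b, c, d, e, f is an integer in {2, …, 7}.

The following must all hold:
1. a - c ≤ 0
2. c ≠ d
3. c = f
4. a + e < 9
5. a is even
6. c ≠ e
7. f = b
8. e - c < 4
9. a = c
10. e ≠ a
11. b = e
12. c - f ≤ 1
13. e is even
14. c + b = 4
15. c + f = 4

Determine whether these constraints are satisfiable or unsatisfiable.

Unsatisfiable

From constraints 3, 7, and 11, c = f = b = e, so c = e. But constraint 6 says c ≠ e. Contradiction.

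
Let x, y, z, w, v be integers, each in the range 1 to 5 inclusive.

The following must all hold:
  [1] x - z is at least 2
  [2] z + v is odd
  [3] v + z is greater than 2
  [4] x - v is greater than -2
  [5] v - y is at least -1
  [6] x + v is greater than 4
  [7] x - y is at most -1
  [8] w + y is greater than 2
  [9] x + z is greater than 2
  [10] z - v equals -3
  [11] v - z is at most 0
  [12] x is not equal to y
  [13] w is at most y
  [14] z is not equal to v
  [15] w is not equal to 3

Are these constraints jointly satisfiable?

Constraints 1, 5, 7, and 11 give v − y ≥ -1, y − x ≥ 1, x − z ≥ 2, z − v ≥ 0.
Adding all 4 inequalities: the left sides telescope to 0, and the right sides sum to (-1) + 1 + 2 + 0 = 2. So 0 ≥ 2, which is false.

Unsatisfiable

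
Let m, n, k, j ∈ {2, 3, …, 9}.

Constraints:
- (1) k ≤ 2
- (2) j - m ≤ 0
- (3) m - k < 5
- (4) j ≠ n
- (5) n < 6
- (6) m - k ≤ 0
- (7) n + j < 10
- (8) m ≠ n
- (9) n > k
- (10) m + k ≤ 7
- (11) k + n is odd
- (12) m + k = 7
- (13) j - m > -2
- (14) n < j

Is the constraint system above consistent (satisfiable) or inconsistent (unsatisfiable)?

Constraints 2, 6, 9, and 14 give k < n, n < j, j ≤ m, m ≤ k. Chaining: k < n < j ≤ m ≤ k, which forces k < k — impossible.

Unsatisfiable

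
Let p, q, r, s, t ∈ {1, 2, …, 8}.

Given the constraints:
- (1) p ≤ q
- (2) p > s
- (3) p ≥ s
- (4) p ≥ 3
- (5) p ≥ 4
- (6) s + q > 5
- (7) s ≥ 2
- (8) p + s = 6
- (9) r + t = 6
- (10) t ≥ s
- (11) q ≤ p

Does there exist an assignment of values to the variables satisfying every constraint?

Take p = 4, q = 4, r = 4, s = 2, t = 2. Then constraint 6: s + q = 6; constraint 8: p + s = 6, and every other listed constraint is also met.

Satisfiable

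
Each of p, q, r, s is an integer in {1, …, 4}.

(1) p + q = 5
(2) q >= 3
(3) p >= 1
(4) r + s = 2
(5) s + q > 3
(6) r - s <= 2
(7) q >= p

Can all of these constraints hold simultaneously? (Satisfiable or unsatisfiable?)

Setting (p, q, r, s) = (1, 4, 1, 1) satisfies everything: constraint 1: p + q = 5; constraint 4: r + s = 2; constraint 5: s + q = 5, and the others follow.

Satisfiable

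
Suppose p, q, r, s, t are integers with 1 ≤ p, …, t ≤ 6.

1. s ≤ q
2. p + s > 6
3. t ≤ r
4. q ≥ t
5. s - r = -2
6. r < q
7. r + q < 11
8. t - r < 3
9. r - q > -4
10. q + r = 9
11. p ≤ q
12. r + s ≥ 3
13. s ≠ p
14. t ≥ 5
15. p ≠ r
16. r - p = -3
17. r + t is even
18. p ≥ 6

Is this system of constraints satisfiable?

Unsatisfiable

From constraints 11 and 18: q ≥ p ≥ 6. From constraints 3 and 14: r ≥ t ≥ 5. Hence q + r ≥ 11. But constraint 10 requires q + r = 9, and 9 < 11. Contradiction.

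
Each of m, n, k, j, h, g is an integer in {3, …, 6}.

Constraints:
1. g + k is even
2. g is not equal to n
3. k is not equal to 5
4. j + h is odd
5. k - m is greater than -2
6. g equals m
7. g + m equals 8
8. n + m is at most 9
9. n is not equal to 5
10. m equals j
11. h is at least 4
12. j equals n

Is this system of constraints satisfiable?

Unsatisfiable

From constraints 6, 10, and 12, g = m = j = n, so g = n. But constraint 2 says g ≠ n. Contradiction.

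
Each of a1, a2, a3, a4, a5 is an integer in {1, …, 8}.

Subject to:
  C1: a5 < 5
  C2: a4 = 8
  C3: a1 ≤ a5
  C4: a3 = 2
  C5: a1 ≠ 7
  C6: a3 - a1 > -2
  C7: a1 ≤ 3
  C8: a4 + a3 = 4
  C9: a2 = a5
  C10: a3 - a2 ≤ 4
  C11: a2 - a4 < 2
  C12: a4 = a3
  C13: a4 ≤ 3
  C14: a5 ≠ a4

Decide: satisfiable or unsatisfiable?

Unsatisfiable

Constraint 2 fixes a4 = 8 and constraint 4 fixes a3 = 2, but constraint 12 requires a4 = a3. Since 8 ≠ 2, contradiction.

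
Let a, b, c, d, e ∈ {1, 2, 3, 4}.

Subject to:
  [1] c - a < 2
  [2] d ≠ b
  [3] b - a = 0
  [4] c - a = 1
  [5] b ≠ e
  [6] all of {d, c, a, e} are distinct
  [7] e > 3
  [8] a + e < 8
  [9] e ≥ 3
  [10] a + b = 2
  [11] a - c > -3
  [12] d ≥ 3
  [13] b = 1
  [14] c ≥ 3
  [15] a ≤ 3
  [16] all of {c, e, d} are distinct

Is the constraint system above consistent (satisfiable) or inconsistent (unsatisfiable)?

Constraints 9, 12, and 14 confine each of c, e, d to the 2 values {3, 4} (the domain already gives each ≤ 4).
Constraint 16 requires all 3 of them to be distinct, but only 2 values are available — impossible by the pigeonhole principle.

Unsatisfiable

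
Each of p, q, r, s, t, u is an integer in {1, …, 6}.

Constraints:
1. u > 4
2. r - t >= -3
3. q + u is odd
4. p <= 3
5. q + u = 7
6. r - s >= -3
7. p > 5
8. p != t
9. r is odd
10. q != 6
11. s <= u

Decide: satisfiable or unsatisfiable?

From constraint 7: p ≥ 6. From constraint 4: p ≤ 3. But 3 < 6, so no value of p works.

Unsatisfiable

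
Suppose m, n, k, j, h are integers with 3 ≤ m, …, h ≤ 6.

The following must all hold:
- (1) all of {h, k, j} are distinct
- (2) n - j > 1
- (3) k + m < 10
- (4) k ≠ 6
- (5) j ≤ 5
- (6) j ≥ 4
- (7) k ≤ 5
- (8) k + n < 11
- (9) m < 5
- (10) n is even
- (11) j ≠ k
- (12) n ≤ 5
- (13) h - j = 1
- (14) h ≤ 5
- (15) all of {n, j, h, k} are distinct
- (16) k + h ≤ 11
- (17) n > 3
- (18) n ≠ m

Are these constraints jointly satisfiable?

Constraints 5, 7, 12, and 14 confine each of n, j, h, k to the 3 values {3, …, 5} (the domain already gives each ≥ 3).
Constraint 15 requires all 4 of them to be distinct, but only 3 values are available — impossible by the pigeonhole principle.

Unsatisfiable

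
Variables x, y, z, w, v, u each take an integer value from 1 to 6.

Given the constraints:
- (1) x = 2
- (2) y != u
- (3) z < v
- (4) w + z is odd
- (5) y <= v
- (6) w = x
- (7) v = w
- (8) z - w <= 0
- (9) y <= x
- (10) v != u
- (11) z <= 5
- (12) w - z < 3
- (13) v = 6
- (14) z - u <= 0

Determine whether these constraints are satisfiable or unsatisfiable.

Constraint 13 fixes v = 6 and constraint 1 fixes x = 2. Constraints 6 and 7 give v = w = x, so v = x. But 6 ≠ 2 — contradiction.

Unsatisfiable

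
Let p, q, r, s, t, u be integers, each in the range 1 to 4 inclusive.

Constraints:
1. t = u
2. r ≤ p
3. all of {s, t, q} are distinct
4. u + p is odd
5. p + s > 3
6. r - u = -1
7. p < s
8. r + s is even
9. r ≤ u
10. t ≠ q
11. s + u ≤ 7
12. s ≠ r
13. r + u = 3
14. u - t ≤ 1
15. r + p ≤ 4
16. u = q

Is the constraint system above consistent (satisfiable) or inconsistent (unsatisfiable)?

From constraints 1 and 16, t = u = q, so t = q. But constraint 10 says t ≠ q. Contradiction.

Unsatisfiable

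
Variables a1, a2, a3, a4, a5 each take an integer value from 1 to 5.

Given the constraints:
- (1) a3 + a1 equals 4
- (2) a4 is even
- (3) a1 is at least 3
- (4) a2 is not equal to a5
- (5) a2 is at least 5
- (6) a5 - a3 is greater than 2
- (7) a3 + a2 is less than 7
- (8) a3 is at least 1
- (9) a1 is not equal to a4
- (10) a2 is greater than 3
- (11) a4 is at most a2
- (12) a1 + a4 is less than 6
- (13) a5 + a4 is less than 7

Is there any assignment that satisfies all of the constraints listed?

Take a1 = 3, a2 = 5, a3 = 1, a4 = 2, a5 = 4. Then constraint 1: a3 + a1 = 4; constraint 6: a5 - a3 = 3, and every other listed constraint is also met.

Satisfiable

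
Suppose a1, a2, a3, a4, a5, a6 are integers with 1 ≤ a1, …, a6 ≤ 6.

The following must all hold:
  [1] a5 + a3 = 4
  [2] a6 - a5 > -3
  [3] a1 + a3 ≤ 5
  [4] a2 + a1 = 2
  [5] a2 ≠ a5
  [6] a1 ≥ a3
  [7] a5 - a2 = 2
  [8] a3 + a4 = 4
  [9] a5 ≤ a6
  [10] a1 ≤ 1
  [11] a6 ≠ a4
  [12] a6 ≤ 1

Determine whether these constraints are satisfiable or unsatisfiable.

Unsatisfiable

From constraints 9 and 12: a5 ≤ a6 ≤ 1. From constraints 6 and 10: a3 ≤ a1 ≤ 1. Hence a5 + a3 ≤ 2. But constraint 1 requires a5 + a3 = 4, and 4 > 2. Contradiction.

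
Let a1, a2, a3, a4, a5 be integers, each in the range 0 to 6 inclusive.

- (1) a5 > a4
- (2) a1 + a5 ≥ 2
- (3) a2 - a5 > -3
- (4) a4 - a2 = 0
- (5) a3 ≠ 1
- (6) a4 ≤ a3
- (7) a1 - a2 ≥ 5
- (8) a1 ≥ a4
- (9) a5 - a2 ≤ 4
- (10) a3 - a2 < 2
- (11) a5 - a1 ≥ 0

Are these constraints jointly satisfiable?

Constraints 7, 9, and 11 give a2 − a5 ≥ -4, a5 − a1 ≥ 0, a1 − a2 ≥ 5.
Adding all 3 inequalities: the left sides telescope to 0, and the right sides sum to (-4) + 0 + 5 = 1. So 0 ≥ 1, which is false.

Unsatisfiable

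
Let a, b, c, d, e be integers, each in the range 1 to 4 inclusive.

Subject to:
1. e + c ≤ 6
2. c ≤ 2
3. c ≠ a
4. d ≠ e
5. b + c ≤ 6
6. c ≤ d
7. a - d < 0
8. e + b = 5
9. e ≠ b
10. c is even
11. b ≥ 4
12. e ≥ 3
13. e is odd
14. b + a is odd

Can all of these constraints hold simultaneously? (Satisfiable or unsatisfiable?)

From constraint 12: e ≥ 3. From constraint 11: b ≥ 4. Hence e + b ≥ 7. But constraint 8 requires e + b = 5, and 5 < 7. Contradiction.

Unsatisfiable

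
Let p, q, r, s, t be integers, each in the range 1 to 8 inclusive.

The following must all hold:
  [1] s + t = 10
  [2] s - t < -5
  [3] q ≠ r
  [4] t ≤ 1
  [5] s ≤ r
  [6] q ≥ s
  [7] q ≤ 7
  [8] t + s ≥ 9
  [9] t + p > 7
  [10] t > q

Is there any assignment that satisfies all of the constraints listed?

From constraints 6 and 7: s ≤ q ≤ 7. From constraint 4: t ≤ 1. Hence s + t ≤ 8. But constraint 1 requires s + t = 10, and 10 > 8. Contradiction.

Unsatisfiable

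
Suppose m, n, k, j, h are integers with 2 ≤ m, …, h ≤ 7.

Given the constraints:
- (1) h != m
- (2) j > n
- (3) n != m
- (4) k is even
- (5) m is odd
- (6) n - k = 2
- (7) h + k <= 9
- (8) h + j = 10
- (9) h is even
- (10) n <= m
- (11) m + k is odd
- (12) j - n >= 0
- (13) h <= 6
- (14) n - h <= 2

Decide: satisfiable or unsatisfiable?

The assignment m = 5, n = 4, k = 2, j = 6, h = 4 works:
  constraint 6 holds since n - k = 2.
  constraint 7 holds since h + k = 6.
The rest check out directly.

Satisfiable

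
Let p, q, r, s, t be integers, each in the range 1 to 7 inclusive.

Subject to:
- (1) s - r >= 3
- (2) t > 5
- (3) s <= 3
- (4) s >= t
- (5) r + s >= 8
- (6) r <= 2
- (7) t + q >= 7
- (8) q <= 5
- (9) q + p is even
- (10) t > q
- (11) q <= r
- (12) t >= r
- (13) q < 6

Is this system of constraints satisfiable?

Unsatisfiable

From constraints 3 and 4: t ≤ s ≤ 3. From constraints 6 and 11: q ≤ r ≤ 2. Hence t + q ≤ 5. But constraint 7 requires t + q ≥ 7, and 7 > 5. Contradiction.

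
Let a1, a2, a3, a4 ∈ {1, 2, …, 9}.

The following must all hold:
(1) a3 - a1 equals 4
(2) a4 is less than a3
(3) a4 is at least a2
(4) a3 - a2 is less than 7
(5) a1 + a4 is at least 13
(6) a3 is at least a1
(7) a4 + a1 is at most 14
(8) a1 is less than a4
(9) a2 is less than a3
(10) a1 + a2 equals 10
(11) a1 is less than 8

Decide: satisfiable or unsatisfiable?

Try a1 = 5, a2 = 5, a3 = 9, a4 = 8.
Check constraint 1: a3 - a1 = 4; constraint 4: a3 - a2 = 4. The remaining constraints are straightforward to verify.

Satisfiable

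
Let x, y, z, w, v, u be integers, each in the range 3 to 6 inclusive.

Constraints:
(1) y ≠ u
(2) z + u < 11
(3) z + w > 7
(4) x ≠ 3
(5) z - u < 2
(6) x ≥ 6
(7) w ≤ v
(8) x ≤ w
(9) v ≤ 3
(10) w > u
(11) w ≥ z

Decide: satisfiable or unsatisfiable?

Unsatisfiable

From constraints 6 and 8: w ≥ x and x ≥ 6, so w ≥ 6. From constraints 7 and 9: w ≤ v and v ≤ 3, so w ≤ 3. But 3 < 6, so no value of w works.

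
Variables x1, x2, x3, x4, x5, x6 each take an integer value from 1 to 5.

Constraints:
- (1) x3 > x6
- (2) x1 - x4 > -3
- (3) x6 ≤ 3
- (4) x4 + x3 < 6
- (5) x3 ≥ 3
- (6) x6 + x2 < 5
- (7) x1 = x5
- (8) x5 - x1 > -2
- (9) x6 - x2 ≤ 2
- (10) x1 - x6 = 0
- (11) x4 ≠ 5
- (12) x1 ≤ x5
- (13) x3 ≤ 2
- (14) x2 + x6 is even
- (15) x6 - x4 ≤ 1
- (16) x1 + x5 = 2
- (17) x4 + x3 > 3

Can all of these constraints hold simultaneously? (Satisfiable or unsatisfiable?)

Unsatisfiable

From constraint 5: x3 ≥ 3. From constraint 13: x3 ≤ 2. But 2 < 3, so no value of x3 works.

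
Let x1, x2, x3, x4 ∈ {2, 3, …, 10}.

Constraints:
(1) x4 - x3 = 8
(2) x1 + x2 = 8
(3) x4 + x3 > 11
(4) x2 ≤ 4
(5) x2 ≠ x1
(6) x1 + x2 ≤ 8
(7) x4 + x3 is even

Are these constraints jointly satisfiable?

Try x1 = 6, x2 = 2, x3 = 2, x4 = 10.
Check constraint 1: x4 - x3 = 8; constraint 2: x1 + x2 = 8. The remaining constraints are straightforward to verify.

Satisfiable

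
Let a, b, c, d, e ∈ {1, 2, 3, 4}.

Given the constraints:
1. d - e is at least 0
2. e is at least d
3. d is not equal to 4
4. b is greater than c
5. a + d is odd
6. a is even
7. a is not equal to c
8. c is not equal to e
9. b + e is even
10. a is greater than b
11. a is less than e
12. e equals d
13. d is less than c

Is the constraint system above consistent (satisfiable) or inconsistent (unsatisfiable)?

Unsatisfiable

Constraints 1, 4, 10, 11, and 13 give c < b, b < a, a < e, e ≤ d, d < c. Chaining: c < b < a < e ≤ d < c, which forces c < c — impossible.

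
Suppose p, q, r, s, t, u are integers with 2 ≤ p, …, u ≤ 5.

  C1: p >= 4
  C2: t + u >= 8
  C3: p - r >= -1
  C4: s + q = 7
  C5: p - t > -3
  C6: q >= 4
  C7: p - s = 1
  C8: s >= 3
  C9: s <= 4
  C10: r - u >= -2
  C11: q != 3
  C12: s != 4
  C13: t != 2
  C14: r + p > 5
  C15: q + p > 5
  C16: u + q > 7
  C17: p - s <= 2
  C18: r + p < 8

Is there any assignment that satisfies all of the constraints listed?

Satisfiable

One satisfying assignment is p = 4, q = 4, r = 3, s = 3, t = 4, u = 5.
For the less obvious constraints — constraint 2: t + u = 9; constraint 3: p - r = 1; constraint 4: s + q = 7 — and the others hold by inspection.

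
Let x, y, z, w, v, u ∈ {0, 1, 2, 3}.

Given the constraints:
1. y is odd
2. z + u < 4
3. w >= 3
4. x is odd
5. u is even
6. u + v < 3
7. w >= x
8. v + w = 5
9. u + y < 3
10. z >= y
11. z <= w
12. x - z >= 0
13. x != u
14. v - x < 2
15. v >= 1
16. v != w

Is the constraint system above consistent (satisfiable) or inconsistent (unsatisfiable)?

Satisfiable

Take x = 3, y = 1, z = 3, w = 3, v = 2, u = 0. Then constraint 2: z + u = 3; constraint 6: u + v = 2; constraint 8: v + w = 5, and every other listed constraint is also met.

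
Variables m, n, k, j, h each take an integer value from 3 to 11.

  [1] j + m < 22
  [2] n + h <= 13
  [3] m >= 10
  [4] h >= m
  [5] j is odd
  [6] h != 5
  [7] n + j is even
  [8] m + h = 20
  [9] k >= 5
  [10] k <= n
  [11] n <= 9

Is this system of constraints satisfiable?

From constraints 9 and 10: n ≥ k ≥ 5. From constraints 3 and 4: h ≥ m ≥ 10. Hence n + h ≥ 15. But constraint 2 requires n + h ≤ 13, and 13 < 15. Contradiction.

Unsatisfiable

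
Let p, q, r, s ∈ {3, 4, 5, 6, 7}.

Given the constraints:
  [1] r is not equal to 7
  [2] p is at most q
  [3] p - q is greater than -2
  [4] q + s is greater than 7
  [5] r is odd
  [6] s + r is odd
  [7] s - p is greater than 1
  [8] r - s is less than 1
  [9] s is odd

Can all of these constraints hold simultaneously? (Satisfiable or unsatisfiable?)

Constraint 9 makes s odd and constraint 5 makes r odd, so s + r must be even. Constraint 6 says s + r is odd — contradiction.

Unsatisfiable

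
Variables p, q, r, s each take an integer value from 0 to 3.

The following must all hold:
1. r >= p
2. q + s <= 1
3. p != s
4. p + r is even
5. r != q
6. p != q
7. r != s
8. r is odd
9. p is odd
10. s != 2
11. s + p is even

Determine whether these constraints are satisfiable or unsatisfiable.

Satisfiable

Try p = 3, q = 0, r = 3, s = 1.
Check constraint 2: q + s = 1; constraint 4: p + r = 6 is even. The remaining constraints are straightforward to verify.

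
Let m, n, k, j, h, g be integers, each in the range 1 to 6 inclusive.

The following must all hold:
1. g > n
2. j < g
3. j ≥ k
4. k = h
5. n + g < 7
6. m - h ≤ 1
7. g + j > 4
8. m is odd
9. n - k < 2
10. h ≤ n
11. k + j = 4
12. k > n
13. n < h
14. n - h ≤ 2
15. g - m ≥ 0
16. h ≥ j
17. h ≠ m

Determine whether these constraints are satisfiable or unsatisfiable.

Constraints 3, 10, 12, and 16 give k ≤ j, j ≤ h, h ≤ n, n < k. Chaining: k ≤ j ≤ h ≤ n < k, which forces k < k — impossible.

Unsatisfiable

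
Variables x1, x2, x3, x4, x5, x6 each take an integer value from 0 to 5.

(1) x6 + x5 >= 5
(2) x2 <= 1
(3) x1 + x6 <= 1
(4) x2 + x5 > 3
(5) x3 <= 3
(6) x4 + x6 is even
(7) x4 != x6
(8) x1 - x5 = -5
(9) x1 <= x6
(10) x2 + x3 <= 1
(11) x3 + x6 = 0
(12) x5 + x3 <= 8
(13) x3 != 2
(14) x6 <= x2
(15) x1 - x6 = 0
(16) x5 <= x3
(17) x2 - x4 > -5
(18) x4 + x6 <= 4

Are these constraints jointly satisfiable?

From constraints 2 and 14: x6 ≤ x2 ≤ 1. From constraints 5 and 16: x5 ≤ x3 ≤ 3. Hence x6 + x5 ≤ 4. But constraint 1 requires x6 + x5 ≥ 5, and 5 > 4. Contradiction.

Unsatisfiable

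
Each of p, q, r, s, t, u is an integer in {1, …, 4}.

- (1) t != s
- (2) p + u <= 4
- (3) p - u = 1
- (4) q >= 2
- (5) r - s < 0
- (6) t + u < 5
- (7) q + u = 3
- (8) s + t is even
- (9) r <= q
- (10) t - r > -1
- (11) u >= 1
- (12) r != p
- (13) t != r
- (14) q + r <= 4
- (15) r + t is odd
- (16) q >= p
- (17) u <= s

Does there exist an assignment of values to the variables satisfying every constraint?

Satisfiable

Setting (p, q, r, s, t, u) = (2, 2, 1, 4, 2, 1) satisfies everything: constraint 2: p + u = 3; constraint 3: p - u = 1, and the others follow.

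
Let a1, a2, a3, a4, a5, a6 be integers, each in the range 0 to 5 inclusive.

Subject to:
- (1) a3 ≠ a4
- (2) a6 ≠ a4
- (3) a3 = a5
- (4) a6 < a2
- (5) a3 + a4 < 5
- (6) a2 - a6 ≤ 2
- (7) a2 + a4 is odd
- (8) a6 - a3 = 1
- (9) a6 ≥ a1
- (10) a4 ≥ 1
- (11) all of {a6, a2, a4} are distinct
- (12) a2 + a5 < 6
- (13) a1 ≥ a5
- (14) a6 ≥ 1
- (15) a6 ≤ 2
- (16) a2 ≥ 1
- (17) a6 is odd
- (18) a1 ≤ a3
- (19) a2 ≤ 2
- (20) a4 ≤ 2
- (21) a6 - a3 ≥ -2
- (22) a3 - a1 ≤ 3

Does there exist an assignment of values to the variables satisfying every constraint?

Constraints 10, 14, 15, 16, 19, and 20 confine each of a6, a2, a4 to the 2 values {1, 2}.
Constraint 11 requires all 3 of them to be distinct, but only 2 values are available — impossible by the pigeonhole principle.

Unsatisfiable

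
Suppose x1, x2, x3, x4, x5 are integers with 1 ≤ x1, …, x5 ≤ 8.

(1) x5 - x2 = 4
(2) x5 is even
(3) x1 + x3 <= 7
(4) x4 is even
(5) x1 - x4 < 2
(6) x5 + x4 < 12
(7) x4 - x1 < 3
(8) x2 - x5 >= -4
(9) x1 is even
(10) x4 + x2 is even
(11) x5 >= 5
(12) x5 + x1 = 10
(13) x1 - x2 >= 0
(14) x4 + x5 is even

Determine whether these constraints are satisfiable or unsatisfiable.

Setting (x1, x2, x3, x4, x5) = (4, 2, 2, 4, 6) satisfies everything: constraint 1: x5 - x2 = 4; constraint 3: x1 + x3 = 6, and the others follow.

Satisfiable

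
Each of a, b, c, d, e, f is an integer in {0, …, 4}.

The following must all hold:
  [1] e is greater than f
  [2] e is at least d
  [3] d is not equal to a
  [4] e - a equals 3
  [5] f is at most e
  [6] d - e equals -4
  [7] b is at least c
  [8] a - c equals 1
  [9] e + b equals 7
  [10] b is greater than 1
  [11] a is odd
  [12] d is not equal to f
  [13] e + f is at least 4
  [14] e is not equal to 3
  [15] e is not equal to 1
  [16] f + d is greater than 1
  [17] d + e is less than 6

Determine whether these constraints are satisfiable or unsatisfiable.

Try a = 1, b = 3, c = 0, d = 0, e = 4, f = 3.
Check constraint 4: e - a = 3; constraint 6: d - e = -4; constraint 8: a - c = 1. The remaining constraints are straightforward to verify.

Satisfiable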